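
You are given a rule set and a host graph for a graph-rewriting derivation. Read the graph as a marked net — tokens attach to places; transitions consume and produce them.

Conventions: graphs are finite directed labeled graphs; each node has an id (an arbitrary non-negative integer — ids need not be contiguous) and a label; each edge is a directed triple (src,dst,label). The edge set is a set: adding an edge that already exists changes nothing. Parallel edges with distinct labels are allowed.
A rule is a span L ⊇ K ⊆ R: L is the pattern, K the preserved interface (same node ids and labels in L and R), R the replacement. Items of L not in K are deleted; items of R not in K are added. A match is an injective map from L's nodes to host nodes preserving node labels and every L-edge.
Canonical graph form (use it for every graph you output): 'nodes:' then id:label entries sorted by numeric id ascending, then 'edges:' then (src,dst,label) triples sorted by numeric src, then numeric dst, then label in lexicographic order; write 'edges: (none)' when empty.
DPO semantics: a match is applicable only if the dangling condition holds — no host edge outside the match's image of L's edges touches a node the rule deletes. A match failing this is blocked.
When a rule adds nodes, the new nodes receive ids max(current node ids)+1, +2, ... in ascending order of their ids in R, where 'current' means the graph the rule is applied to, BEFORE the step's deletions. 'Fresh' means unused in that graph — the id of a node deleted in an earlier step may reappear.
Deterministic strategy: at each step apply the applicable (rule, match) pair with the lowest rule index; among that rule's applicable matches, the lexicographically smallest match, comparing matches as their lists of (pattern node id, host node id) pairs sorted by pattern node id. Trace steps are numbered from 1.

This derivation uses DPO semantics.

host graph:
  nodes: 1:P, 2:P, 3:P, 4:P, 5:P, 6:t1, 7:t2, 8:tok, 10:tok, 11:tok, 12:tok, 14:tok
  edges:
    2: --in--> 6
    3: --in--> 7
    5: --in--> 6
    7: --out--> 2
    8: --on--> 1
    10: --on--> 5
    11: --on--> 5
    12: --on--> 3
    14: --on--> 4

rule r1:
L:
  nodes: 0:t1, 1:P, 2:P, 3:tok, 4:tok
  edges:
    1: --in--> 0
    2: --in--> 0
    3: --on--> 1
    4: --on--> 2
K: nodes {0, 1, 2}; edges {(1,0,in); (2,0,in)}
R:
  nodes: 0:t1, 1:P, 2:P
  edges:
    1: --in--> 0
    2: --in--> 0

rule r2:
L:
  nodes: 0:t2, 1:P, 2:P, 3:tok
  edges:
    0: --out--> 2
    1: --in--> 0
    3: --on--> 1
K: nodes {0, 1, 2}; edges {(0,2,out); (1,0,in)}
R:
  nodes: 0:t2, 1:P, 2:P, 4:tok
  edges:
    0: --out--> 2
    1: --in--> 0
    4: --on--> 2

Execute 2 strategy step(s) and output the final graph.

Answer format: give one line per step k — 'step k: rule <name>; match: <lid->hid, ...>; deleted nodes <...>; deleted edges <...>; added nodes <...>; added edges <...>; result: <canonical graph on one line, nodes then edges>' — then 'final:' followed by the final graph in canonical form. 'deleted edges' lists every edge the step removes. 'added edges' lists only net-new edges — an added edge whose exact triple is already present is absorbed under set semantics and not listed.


step 1: rule r2; match: 0->7, 1->3, 2->2, 3->12; deleted nodes 12; deleted edges (12,3,on); added nodes 15; added edges (15,2,on); result: nodes: 1:P, 2:P, 3:P, 4:P, 5:P, 6:t1, 7:t2, 8:tok, 10:tok, 11:tok, 14:tok, 15:tok edges: (2,6,in); (3,7,in); (5,6,in); (7,2,out); (8,1,on); (10,5,on); (11,5,on); (14,4,on); (15,2,on)
step 2: rule r1; match: 0->6, 1->2, 2->5, 3->15, 4->10; deleted nodes 10, 15; deleted edges (10,5,on); (15,2,on); added nodes (none); added edges (none); result: nodes: 1:P, 2:P, 3:P, 4:P, 5:P, 6:t1, 7:t2, 8:tok, 11:tok, 14:tok edges: (2,6,in); (3,7,in); (5,6,in); (7,2,out); (8,1,on); (11,5,on); (14,4,on)
final:
nodes: 1:P, 2:P, 3:P, 4:P, 5:P, 6:t1, 7:t2, 8:tok, 11:tok, 14:tok
edges: (2,6,in); (3,7,in); (5,6,in); (7,2,out); (8,1,on); (11,5,on); (14,4,on)


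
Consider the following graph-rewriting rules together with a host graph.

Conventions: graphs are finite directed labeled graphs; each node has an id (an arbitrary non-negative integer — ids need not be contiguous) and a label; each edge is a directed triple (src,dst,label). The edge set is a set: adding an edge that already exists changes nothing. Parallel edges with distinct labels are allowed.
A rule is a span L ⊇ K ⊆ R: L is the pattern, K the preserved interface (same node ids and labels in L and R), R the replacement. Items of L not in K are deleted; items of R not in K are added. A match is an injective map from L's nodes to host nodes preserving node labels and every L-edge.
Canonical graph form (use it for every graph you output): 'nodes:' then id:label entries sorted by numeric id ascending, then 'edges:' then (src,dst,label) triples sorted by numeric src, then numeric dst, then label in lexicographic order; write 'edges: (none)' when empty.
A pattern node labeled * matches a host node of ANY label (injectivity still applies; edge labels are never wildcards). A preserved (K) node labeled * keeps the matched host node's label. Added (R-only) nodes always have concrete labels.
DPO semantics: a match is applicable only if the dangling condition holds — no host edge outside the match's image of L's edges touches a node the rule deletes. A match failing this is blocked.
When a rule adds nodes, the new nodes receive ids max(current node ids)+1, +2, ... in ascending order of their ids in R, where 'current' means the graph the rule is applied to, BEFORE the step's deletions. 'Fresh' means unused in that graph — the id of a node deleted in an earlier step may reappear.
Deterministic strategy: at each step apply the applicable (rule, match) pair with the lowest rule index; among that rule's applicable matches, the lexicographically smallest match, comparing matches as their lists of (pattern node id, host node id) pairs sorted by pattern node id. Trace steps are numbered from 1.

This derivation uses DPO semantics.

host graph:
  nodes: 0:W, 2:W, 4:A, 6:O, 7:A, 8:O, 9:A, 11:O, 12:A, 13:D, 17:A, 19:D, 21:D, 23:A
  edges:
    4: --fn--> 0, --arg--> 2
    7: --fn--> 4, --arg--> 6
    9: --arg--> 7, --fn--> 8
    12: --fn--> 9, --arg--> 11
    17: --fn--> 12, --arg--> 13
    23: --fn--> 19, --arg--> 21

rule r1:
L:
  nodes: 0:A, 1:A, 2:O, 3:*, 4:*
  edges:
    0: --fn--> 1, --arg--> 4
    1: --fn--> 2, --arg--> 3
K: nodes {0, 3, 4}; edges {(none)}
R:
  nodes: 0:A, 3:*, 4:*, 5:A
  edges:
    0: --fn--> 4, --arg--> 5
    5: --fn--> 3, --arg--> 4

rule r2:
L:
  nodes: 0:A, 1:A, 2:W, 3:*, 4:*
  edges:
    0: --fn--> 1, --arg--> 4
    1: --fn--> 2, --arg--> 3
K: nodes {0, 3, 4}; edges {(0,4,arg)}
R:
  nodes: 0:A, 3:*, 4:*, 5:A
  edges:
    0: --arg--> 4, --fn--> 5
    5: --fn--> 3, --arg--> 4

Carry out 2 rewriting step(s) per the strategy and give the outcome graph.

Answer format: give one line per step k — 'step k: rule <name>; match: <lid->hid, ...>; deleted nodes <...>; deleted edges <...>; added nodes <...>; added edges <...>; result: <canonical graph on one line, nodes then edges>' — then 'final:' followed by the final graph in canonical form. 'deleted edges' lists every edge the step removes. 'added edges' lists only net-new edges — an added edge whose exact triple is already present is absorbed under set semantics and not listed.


step 1: rule r1; match: 0->12, 1->9, 2->8, 3->7, 4->11; deleted nodes 8, 9; deleted edges (9,7,arg); (9,8,fn); (12,9,fn); (12,11,arg); added nodes 24; added edges (12,11,fn); (12,24,arg); (24,7,fn); (24,11,arg); result: nodes: 0:W, 2:W, 4:A, 6:O, 7:A, 11:O, 12:A, 13:D, 17:A, 19:D, 21:D, 23:A, 24:A edges: (4,0,fn); (4,2,arg); (7,4,fn); (7,6,arg); (12,11,fn); (12,24,arg); (17,12,fn); (17,13,arg); (23,19,fn); (23,21,arg); (24,7,fn); (24,11,arg)
step 2: rule r2; match: 0->7, 1->4, 2->0, 3->2, 4->6; deleted nodes 0, 4; deleted edges (4,0,fn); (4,2,arg); (7,4,fn); added nodes 25; added edges (7,25,fn); (25,2,fn); (25,6,arg); result: nodes: 2:W, 6:O, 7:A, 11:O, 12:A, 13:D, 17:A, 19:D, 21:D, 23:A, 24:A, 25:A edges: (7,6,arg); (7,25,fn); (12,11,fn); (12,24,arg); (17,12,fn); (17,13,arg); (23,19,fn); (23,21,arg); (24,7,fn); (24,11,arg); (25,2,fn); (25,6,arg)
final:
nodes: 2:W, 6:O, 7:A, 11:O, 12:A, 13:D, 17:A, 19:D, 21:D, 23:A, 24:A, 25:A
edges: (7,6,arg); (7,25,fn); (12,11,fn); (12,24,arg); (17,12,fn); (17,13,arg); (23,19,fn); (23,21,arg); (24,7,fn); (24,11,arg); (25,2,fn); (25,6,arg)


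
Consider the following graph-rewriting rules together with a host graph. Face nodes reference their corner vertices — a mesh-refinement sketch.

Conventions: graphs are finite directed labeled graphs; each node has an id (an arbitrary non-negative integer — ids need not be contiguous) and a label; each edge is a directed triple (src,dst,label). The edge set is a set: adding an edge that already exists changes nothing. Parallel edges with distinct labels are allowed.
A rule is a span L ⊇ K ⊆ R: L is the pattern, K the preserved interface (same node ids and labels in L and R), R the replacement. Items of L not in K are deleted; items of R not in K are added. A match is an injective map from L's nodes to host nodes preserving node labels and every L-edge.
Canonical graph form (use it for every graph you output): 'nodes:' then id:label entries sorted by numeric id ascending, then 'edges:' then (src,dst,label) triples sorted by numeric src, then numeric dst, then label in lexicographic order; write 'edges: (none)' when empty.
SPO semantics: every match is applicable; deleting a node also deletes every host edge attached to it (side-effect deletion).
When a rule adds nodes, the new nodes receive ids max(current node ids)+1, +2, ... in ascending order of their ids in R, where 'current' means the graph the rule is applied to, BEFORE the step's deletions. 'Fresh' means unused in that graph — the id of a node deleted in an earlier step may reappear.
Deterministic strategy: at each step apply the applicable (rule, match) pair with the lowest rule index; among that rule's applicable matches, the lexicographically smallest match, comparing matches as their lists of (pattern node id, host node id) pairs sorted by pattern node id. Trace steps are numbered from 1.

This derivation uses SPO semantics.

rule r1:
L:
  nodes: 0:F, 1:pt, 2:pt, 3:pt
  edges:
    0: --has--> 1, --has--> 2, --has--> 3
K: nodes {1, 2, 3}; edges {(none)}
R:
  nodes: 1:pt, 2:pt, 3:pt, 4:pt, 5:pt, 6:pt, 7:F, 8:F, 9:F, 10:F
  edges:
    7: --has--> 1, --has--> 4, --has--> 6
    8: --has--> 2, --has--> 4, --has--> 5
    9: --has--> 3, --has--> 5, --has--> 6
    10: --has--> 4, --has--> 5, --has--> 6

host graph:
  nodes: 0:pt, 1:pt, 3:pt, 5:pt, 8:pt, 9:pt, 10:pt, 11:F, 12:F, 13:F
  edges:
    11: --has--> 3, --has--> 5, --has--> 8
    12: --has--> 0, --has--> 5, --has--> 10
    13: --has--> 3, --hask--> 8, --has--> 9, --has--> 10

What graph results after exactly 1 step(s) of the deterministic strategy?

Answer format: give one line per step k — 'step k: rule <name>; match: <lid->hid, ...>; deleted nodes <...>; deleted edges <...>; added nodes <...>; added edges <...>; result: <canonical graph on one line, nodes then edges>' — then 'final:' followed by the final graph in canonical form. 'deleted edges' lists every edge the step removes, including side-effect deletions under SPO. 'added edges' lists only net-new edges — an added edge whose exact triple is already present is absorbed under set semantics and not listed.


step 1: rule r1; match: 0->11, 1->3, 2->5, 3->8; deleted nodes 11; deleted edges (11,3,has); (11,5,has); (11,8,has); added nodes 14, 15, 16, 17, 18, 19, 20; added edges (17,3,has); (17,14,has); (17,16,has); (18,5,has); (18,14,has); (18,15,has); (19,8,has); (19,15,has); (19,16,has); (20,14,has); (20,15,has); (20,16,has); result: nodes: 0:pt, 1:pt, 3:pt, 5:pt, 8:pt, 9:pt, 10:pt, 12:F, 13:F, 14:pt, 15:pt, 16:pt, 17:F, 18:F, 19:F, 20:F edges: (12,0,has); (12,5,has); (12,10,has); (13,3,has); (13,8,hask); (13,9,has); (13,10,has); (17,3,has); (17,14,has); (17,16,has); (18,5,has); (18,14,has); (18,15,has); (19,8,has); (19,15,has); (19,16,has); (20,14,has); (20,15,has); (20,16,has)
final:
nodes: 0:pt, 1:pt, 3:pt, 5:pt, 8:pt, 9:pt, 10:pt, 12:F, 13:F, 14:pt, 15:pt, 16:pt, 17:F, 18:F, 19:F, 20:F
edges: (12,0,has); (12,5,has); (12,10,has); (13,3,has); (13,8,hask); (13,9,has); (13,10,has); (17,3,has); (17,14,has); (17,16,has); (18,5,has); (18,14,has); (18,15,has); (19,8,has); (19,15,has); (19,16,has); (20,14,has); (20,15,has); (20,16,has)


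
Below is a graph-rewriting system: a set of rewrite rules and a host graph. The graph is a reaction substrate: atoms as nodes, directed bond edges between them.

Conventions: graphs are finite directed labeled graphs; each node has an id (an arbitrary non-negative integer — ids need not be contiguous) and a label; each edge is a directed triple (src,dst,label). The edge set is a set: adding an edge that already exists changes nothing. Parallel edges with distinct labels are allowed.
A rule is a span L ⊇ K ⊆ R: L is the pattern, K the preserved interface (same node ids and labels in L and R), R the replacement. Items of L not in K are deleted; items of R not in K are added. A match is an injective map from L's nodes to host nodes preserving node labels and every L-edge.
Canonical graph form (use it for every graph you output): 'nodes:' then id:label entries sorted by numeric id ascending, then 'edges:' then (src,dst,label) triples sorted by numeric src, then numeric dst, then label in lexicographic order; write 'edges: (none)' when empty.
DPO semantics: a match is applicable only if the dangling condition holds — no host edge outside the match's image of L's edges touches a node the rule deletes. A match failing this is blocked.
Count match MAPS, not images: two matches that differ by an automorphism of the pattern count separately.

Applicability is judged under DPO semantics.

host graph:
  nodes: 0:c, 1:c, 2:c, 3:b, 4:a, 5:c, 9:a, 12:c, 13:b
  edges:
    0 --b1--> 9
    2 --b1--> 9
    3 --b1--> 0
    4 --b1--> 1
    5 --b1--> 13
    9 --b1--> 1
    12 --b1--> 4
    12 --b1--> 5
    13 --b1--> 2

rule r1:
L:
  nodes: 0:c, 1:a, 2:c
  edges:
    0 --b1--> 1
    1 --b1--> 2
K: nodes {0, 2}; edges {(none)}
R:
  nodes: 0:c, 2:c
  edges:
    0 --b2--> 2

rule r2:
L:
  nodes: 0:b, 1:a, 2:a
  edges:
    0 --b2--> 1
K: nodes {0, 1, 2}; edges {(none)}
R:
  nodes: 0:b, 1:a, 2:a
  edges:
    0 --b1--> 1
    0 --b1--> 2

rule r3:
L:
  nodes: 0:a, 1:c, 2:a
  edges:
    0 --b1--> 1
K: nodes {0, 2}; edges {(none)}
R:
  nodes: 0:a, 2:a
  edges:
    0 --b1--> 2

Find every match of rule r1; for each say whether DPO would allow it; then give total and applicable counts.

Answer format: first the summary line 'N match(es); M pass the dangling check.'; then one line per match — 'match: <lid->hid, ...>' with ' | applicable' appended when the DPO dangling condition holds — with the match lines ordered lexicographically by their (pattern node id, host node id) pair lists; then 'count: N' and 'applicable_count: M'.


3 match(es); 1 pass the dangling check.
match: 0->0, 1->9, 2->1
match: 0->2, 1->9, 2->1
match: 0->12, 1->4, 2->1 | applicable
count: 3
applicable_count: 1


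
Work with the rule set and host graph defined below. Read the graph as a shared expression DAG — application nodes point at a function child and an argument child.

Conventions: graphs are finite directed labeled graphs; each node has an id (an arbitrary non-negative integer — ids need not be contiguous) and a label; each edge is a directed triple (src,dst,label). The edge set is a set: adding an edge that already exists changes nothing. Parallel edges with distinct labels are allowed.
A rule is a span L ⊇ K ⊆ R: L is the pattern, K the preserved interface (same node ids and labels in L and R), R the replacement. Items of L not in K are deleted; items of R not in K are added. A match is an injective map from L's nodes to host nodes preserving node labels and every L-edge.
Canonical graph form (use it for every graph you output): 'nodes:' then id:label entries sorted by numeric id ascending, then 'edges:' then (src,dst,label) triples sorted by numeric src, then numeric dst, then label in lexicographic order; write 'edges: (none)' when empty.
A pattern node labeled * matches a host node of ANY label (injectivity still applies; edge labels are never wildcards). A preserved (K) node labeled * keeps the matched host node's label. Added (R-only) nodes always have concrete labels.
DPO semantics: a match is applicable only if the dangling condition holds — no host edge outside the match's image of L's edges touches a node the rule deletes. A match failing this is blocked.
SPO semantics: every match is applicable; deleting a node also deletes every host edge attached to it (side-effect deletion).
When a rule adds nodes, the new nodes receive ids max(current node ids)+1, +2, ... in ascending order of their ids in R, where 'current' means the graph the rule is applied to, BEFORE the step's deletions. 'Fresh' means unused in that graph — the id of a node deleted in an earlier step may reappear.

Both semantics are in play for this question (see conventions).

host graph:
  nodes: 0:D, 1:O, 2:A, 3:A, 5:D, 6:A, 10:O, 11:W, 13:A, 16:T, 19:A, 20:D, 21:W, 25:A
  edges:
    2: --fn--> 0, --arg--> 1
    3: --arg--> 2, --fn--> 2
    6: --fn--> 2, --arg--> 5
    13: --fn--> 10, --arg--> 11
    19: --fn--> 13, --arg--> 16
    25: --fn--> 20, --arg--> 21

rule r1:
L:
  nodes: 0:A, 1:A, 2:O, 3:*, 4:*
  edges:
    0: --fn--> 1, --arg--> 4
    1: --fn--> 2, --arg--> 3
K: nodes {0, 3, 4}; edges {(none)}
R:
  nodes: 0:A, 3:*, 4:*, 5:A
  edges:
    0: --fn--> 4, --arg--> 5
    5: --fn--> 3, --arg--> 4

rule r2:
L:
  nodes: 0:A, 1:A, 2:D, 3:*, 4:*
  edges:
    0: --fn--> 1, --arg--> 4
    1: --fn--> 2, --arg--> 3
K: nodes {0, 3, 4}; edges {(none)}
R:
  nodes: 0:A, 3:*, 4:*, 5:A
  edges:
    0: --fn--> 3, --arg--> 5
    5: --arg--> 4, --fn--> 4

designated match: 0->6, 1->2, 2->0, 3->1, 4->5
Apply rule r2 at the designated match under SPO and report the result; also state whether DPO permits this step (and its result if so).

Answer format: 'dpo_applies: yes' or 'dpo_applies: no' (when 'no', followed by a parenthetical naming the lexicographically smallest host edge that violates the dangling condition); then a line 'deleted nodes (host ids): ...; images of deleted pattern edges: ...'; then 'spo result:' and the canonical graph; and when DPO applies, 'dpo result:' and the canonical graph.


dpo_applies: no
(the rule deletes node 2, which keeps host edge (3,2,arg) outside the match image — the dangling condition fails, DPO blocks; SPO proceeds and side-deletes such edges)
deleted nodes (host ids): 0, 2; images of deleted pattern edges: (2,0,fn); (2,1,arg); (6,2,fn); (6,5,arg)
spo result:
nodes: 1:O, 3:A, 5:D, 6:A, 10:O, 11:W, 13:A, 16:T, 19:A, 20:D, 21:W, 25:A, 26:A
edges: (6,1,fn); (6,26,arg); (13,10,fn); (13,11,arg); (19,13,fn); (19,16,arg); (25,20,fn); (25,21,arg); (26,5,arg); (26,5,fn)


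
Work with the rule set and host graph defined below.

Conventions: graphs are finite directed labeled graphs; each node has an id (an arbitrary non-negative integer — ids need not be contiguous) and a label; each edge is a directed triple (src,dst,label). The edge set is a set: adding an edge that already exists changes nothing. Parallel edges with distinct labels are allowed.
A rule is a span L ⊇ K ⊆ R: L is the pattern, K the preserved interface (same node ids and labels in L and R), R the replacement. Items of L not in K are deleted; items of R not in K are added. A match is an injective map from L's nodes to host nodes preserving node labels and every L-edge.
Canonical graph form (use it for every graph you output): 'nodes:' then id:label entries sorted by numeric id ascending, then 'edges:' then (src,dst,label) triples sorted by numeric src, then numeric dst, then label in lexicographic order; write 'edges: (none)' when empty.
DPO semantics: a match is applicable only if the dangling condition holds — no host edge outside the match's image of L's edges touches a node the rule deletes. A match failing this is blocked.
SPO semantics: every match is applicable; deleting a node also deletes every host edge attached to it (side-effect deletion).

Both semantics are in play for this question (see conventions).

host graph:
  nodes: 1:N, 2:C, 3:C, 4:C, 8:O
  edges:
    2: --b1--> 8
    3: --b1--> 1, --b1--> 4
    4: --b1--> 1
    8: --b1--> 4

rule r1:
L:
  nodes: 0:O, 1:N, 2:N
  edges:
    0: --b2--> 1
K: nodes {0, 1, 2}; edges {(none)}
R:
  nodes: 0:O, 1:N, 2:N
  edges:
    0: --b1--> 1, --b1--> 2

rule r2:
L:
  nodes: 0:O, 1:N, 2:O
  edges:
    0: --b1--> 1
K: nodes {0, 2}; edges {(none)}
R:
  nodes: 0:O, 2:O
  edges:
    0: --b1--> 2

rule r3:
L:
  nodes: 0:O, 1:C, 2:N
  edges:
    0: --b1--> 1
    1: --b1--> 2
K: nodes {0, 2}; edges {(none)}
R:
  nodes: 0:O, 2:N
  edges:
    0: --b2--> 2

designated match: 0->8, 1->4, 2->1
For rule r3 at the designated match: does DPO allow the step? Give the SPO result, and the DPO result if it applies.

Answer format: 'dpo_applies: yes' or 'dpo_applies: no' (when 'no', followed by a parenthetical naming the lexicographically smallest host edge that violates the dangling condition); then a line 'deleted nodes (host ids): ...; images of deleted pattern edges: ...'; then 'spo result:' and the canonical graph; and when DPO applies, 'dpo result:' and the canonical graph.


dpo_applies: no
(the rule deletes node 4, which keeps host edge (3,4,b1) outside the match image — the dangling condition fails, DPO blocks; SPO proceeds and side-deletes such edges)
deleted nodes (host ids): 4; images of deleted pattern edges: (4,1,b1); (8,4,b1)
spo result:
nodes: 1:N, 2:C, 3:C, 8:O
edges: (2,8,b1); (3,1,b1); (8,1,b2)


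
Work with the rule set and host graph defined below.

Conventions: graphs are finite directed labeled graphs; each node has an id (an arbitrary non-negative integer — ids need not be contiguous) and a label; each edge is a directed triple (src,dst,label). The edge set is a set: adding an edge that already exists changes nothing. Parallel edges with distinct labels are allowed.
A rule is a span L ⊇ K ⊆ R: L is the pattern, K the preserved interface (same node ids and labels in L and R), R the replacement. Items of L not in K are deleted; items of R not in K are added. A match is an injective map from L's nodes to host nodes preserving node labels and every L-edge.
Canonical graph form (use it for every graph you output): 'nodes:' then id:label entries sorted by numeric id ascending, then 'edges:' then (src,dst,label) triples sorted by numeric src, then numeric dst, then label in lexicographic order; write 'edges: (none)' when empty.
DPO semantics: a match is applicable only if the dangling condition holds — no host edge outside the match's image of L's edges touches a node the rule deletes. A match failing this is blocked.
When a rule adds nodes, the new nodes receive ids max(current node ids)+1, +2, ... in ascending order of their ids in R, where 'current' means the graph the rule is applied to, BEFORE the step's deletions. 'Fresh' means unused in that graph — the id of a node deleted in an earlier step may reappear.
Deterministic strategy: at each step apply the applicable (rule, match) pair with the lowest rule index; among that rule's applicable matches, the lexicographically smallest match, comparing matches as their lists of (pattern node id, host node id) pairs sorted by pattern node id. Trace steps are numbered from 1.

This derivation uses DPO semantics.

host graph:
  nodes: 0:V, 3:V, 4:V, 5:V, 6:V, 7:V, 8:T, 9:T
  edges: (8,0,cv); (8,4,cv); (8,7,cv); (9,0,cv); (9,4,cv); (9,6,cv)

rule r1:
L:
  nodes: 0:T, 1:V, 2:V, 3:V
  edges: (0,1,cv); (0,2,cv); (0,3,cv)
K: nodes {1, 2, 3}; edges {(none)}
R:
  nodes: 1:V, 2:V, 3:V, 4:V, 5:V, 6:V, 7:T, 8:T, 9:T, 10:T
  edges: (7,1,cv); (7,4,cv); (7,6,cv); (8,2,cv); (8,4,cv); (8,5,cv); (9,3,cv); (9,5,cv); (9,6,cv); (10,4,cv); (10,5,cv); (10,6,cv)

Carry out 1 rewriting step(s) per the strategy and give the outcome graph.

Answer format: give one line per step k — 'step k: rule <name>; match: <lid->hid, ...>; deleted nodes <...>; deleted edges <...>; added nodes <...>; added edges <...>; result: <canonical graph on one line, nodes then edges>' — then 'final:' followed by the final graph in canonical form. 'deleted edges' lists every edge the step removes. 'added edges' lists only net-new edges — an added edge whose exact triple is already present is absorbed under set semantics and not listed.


step 1: rule r1; match: 0->8, 1->0, 2->4, 3->7; deleted nodes 8; deleted edges (8,0,cv); (8,4,cv); (8,7,cv); added nodes 10, 11, 12, 13, 14, 15, 16; added edges (13,0,cv); (13,10,cv); (13,12,cv); (14,4,cv); (14,10,cv); (14,11,cv); (15,7,cv); (15,11,cv); (15,12,cv); (16,10,cv); (16,11,cv); (16,12,cv); result: nodes: 0:V, 3:V, 4:V, 5:V, 6:V, 7:V, 9:T, 10:V, 11:V, 12:V, 13:T, 14:T, 15:T, 16:T edges: (9,0,cv); (9,4,cv); (9,6,cv); (13,0,cv); (13,10,cv); (13,12,cv); (14,4,cv); (14,10,cv); (14,11,cv); (15,7,cv); (15,11,cv); (15,12,cv); (16,10,cv); (16,11,cv); (16,12,cv)
final:
nodes: 0:V, 3:V, 4:V, 5:V, 6:V, 7:V, 9:T, 10:V, 11:V, 12:V, 13:T, 14:T, 15:T, 16:T
edges: (9,0,cv); (9,4,cv); (9,6,cv); (13,0,cv); (13,10,cv); (13,12,cv); (14,4,cv); (14,10,cv); (14,11,cv); (15,7,cv); (15,11,cv); (15,12,cv); (16,10,cv); (16,11,cv); (16,12,cv)


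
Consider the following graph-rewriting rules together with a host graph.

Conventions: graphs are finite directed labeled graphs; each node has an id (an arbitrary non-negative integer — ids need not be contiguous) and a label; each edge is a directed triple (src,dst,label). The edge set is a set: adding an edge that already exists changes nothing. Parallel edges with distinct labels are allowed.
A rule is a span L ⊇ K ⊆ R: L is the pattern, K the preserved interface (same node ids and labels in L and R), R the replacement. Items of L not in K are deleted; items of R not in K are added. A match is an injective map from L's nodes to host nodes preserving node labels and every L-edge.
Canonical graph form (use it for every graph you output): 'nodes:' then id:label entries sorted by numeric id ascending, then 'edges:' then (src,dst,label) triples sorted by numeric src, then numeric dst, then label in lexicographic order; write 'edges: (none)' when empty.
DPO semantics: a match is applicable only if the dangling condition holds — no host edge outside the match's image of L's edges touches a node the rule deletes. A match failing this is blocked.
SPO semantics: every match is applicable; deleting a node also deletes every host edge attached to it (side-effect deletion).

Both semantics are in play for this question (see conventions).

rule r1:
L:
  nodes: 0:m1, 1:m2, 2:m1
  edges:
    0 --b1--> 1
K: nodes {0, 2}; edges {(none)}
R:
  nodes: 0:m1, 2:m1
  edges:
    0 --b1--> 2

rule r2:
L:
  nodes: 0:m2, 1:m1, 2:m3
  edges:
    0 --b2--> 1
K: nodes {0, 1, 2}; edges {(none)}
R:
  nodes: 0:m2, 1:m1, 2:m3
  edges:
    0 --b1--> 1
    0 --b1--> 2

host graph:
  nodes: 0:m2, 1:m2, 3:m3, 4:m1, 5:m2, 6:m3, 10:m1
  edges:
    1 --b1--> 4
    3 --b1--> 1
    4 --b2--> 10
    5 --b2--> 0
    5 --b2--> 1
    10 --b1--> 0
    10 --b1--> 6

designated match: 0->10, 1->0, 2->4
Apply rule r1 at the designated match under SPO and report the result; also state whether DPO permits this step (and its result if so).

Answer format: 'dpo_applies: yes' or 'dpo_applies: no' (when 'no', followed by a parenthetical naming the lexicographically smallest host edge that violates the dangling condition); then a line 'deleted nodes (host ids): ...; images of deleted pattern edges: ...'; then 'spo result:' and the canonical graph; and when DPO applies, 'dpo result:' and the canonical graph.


dpo_applies: no
(the rule deletes node 0, which keeps host edge (5,0,b2) outside the match image — the dangling condition fails, DPO blocks; SPO proceeds and side-deletes such edges)
deleted nodes (host ids): 0; images of deleted pattern edges: (10,0,b1)
spo result:
nodes: 1:m2, 3:m3, 4:m1, 5:m2, 6:m3, 10:m1
edges: (1,4,b1); (3,1,b1); (4,10,b2); (5,1,b2); (10,4,b1); (10,6,b1)


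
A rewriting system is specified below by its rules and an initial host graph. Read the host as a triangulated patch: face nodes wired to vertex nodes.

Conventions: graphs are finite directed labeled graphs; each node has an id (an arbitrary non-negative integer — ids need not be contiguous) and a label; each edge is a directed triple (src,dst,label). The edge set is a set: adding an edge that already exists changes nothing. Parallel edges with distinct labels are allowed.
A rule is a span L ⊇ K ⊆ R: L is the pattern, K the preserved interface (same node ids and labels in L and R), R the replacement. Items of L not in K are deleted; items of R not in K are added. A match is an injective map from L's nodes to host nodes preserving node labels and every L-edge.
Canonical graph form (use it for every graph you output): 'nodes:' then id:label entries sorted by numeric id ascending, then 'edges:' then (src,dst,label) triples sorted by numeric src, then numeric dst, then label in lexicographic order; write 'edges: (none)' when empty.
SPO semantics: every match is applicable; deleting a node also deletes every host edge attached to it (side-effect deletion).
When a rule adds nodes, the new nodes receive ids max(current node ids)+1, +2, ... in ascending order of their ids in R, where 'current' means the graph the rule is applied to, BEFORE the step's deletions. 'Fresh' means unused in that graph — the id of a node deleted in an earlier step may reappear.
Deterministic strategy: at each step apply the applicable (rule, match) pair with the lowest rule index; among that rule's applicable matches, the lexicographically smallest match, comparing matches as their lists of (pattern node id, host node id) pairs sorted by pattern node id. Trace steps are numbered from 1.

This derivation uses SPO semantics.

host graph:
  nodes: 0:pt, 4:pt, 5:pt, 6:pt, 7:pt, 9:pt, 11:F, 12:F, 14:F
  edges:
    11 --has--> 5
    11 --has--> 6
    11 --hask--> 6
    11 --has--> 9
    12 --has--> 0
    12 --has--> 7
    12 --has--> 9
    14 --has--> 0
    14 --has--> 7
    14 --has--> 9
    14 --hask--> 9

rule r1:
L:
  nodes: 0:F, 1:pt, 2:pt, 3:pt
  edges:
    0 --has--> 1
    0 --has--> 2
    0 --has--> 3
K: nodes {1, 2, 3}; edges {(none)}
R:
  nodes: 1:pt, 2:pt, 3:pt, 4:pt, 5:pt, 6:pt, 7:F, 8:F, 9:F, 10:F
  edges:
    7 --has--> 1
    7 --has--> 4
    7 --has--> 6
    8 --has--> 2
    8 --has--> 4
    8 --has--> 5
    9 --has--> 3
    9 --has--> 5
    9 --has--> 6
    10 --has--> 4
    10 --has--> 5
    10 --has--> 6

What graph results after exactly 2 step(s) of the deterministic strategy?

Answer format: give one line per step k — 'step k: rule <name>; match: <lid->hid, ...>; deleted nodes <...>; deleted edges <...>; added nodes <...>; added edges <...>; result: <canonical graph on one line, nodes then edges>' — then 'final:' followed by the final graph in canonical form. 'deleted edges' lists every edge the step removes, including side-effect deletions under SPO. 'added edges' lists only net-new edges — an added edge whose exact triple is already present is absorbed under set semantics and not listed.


step 1: rule r1; match: 0->11, 1->5, 2->6, 3->9; deleted nodes 11; deleted edges (11,5,has); (11,6,has); (11,6,hask); (11,9,has); added nodes 15, 16, 17, 18, 19, 20, 21; added edges (18,5,has); (18,15,has); (18,17,has); (19,6,has); (19,15,has); (19,16,has); (20,9,has); (20,16,has); (20,17,has); (21,15,has); (21,16,has); (21,17,has); result: nodes: 0:pt, 4:pt, 5:pt, 6:pt, 7:pt, 9:pt, 12:F, 14:F, 15:pt, 16:pt, 17:pt, 18:F, 19:F, 20:F, 21:F edges: (12,0,has); (12,7,has); (12,9,has); (14,0,has); (14,7,has); (14,9,has); (14,9,hask); (18,5,has); (18,15,has); (18,17,has); (19,6,has); (19,15,has); (19,16,has); (20,9,has); (20,16,has); (20,17,has); (21,15,has); (21,16,has); (21,17,has)
step 2: rule r1; match: 0->12, 1->0, 2->7, 3->9; deleted nodes 12; deleted edges (12,0,has); (12,7,has); (12,9,has); added nodes 22, 23, 24, 25, 26, 27, 28; added edges (25,0,has); (25,22,has); (25,24,has); (26,7,has); (26,22,has); (26,23,has); (27,9,has); (27,23,has); (27,24,has); (28,22,has); (28,23,has); (28,24,has); result: nodes: 0:pt, 4:pt, 5:pt, 6:pt, 7:pt, 9:pt, 14:F, 15:pt, 16:pt, 17:pt, 18:F, 19:F, 20:F, 21:F, 22:pt, 23:pt, 24:pt, 25:F, 26:F, 27:F, 28:F edges: (14,0,has); (14,7,has); (14,9,has); (14,9,hask); (18,5,has); (18,15,has); (18,17,has); (19,6,has); (19,15,has); (19,16,has); (20,9,has); (20,16,has); (20,17,has); (21,15,has); (21,16,has); (21,17,has); (25,0,has); (25,22,has); (25,24,has); (26,7,has); (26,22,has); (26,23,has); (27,9,has); (27,23,has); (27,24,has); (28,22,has); (28,23,has); (28,24,has)
final:
nodes: 0:pt, 4:pt, 5:pt, 6:pt, 7:pt, 9:pt, 14:F, 15:pt, 16:pt, 17:pt, 18:F, 19:F, 20:F, 21:F, 22:pt, 23:pt, 24:pt, 25:F, 26:F, 27:F, 28:F
edges: (14,0,has); (14,7,has); (14,9,has); (14,9,hask); (18,5,has); (18,15,has); (18,17,has); (19,6,has); (19,15,has); (19,16,has); (20,9,has); (20,16,has); (20,17,has); (21,15,has); (21,16,has); (21,17,has); (25,0,has); (25,22,has); (25,24,has); (26,7,has); (26,22,has); (26,23,has); (27,9,has); (27,23,has); (27,24,has); (28,22,has); (28,23,has); (28,24,has)


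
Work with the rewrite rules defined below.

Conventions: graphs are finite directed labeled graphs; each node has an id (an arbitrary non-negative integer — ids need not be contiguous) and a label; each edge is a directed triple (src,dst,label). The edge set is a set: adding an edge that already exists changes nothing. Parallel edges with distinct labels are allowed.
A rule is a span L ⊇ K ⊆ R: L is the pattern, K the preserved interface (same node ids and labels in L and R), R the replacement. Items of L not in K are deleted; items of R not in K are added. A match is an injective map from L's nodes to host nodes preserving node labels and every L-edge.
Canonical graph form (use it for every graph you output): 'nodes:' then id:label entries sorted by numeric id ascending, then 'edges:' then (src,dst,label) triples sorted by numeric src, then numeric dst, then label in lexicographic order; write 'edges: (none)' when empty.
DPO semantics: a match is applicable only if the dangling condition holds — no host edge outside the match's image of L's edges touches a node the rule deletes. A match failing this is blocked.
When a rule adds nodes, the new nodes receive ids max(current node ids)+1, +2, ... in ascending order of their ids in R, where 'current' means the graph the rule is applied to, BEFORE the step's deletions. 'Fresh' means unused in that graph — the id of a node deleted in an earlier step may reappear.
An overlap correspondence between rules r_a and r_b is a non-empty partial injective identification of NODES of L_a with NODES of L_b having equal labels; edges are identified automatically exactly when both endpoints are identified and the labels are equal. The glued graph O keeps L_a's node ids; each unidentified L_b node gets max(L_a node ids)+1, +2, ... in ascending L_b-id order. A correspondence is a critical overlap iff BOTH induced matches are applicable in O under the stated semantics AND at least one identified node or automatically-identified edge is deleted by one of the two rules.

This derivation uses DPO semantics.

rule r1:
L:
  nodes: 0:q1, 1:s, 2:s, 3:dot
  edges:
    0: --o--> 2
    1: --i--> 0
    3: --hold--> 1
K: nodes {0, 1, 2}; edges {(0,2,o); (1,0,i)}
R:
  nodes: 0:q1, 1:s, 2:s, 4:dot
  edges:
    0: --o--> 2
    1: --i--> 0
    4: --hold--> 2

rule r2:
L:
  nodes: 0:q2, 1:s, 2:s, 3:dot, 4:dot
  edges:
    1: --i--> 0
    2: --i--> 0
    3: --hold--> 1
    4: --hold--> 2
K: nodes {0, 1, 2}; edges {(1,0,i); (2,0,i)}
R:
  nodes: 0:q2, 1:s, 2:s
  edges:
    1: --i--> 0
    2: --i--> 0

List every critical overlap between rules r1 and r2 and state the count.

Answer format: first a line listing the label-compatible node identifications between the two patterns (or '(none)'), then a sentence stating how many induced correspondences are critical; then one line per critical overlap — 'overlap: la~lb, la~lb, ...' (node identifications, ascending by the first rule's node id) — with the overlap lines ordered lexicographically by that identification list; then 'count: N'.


label-compatible node identifications between L(r1) and L(r2): 1~1, 1~2, 2~1, 2~2, 3~3, 3~4
4 of the induced correspondences are critical overlaps of r1 and r2.
overlap: 1~1, 2~2, 3~3
overlap: 1~1, 3~3
overlap: 1~2, 2~1, 3~4
overlap: 1~2, 3~4
count: 4


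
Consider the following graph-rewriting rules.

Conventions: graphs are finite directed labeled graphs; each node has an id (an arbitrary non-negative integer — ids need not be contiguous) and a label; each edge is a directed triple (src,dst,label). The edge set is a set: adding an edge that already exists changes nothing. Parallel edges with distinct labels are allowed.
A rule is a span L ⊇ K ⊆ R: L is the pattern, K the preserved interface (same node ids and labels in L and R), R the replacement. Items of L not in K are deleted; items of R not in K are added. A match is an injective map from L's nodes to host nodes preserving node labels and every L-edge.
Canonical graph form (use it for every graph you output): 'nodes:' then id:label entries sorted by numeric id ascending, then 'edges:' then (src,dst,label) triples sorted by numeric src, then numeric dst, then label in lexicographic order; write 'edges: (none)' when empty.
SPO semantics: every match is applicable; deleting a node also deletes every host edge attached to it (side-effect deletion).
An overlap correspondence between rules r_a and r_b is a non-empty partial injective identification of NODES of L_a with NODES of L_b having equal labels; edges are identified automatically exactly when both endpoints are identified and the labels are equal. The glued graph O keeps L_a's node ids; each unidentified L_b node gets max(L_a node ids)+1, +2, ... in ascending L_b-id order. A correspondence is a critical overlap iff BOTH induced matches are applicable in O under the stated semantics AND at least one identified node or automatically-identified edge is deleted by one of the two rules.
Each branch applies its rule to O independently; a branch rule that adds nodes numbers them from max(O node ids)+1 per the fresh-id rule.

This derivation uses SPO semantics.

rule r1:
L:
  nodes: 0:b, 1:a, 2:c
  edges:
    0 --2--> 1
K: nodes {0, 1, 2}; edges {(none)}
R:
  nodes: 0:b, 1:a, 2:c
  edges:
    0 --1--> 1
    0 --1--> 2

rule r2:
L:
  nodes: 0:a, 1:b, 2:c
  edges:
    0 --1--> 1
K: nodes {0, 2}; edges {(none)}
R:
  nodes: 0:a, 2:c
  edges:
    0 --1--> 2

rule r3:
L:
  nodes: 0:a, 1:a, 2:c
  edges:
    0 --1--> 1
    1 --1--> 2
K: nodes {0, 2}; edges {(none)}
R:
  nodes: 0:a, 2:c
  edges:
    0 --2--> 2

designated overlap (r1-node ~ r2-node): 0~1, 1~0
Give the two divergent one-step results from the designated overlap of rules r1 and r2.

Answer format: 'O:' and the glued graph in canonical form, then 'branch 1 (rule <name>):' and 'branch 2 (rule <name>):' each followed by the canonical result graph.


O:
nodes: 0:b, 1:a, 2:c, 3:c
edges: (0,1,2); (1,0,1)
branch 1 (rule r1):
nodes: 0:b, 1:a, 2:c, 3:c
edges: (0,1,1); (0,2,1); (1,0,1)
branch 2 (rule r2):
nodes: 1:a, 2:c, 3:c
edges: (1,3,1)


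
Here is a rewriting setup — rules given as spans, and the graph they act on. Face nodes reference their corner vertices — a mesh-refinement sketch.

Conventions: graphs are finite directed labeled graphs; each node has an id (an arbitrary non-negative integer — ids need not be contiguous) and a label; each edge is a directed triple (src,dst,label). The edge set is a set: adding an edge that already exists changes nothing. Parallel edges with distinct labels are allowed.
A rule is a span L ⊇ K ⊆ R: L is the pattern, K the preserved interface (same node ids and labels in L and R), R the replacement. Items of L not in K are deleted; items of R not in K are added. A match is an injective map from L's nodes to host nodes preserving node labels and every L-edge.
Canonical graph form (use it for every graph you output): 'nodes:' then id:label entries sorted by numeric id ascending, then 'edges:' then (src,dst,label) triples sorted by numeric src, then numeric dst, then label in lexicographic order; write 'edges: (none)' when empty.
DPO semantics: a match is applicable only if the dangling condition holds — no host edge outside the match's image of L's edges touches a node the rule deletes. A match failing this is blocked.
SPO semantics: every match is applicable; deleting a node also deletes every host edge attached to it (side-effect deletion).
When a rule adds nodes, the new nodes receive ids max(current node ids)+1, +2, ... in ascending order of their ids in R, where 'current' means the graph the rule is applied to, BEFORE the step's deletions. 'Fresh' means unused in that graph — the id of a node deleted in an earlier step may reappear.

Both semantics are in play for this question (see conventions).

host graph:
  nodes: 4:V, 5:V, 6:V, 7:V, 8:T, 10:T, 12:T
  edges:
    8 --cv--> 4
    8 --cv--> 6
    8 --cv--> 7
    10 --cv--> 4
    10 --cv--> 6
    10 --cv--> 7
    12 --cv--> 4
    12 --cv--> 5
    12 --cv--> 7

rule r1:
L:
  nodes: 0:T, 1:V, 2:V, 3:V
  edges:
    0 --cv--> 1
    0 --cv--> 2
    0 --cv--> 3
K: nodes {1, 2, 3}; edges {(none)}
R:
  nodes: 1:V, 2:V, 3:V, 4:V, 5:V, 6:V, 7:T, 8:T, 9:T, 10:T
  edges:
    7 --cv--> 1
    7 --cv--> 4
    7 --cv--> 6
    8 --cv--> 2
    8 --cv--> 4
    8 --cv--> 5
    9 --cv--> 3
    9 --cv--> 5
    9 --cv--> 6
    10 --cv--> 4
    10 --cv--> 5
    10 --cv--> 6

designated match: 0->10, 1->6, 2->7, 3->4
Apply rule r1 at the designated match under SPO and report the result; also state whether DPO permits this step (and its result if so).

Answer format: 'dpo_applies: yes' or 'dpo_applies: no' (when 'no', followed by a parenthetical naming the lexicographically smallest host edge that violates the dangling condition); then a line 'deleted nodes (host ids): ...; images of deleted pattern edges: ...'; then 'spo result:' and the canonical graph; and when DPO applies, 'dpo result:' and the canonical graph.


dpo_applies: yes
deleted nodes (host ids): 10; images of deleted pattern edges: (10,4,cv); (10,6,cv); (10,7,cv)
spo result:
nodes: 4:V, 5:V, 6:V, 7:V, 8:T, 12:T, 13:V, 14:V, 15:V, 16:T, 17:T, 18:T, 19:T
edges: (8,4,cv); (8,6,cv); (8,7,cv); (12,4,cv); (12,5,cv); (12,7,cv); (16,6,cv); (16,13,cv); (16,15,cv); (17,7,cv); (17,13,cv); (17,14,cv); (18,4,cv); (18,14,cv); (18,15,cv); (19,13,cv); (19,14,cv); (19,15,cv)
dpo result:
nodes: 4:V, 5:V, 6:V, 7:V, 8:T, 12:T, 13:V, 14:V, 15:V, 16:T, 17:T, 18:T, 19:T
edges: (8,4,cv); (8,6,cv); (8,7,cv); (12,4,cv); (12,5,cv); (12,7,cv); (16,6,cv); (16,13,cv); (16,15,cv); (17,7,cv); (17,13,cv); (17,14,cv); (18,4,cv); (18,14,cv); (18,15,cv); (19,13,cv); (19,14,cv); (19,15,cv)
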